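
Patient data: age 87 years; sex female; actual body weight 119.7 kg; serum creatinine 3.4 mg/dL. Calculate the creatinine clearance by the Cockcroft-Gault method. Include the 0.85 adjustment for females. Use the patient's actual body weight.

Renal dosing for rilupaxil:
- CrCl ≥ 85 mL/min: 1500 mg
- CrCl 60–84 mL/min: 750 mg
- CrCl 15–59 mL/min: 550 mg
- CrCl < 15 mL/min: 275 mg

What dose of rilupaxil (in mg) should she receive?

550 mg

CrCl = (140 − 87) × 119.7 / (72 × 3.4) × 0.85 = 6344.1 / 244.80 × 0.85 ≈ 22.0 mL/min
CrCl ≈ 22 mL/min → bracket 15–59 mL/min.
Dose for this bracket: 550 mg.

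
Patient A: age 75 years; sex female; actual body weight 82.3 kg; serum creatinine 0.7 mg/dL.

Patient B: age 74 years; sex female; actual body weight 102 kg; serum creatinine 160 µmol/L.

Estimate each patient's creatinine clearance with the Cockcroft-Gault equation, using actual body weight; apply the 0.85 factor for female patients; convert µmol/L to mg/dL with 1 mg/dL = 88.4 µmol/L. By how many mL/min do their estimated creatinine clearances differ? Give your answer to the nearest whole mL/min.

Patient A: CrCl = (140 − 75) × 82.3 / (72 × 0.7) × 0.85 = 5349.5 / 50.40 × 0.85 ≈ 90.2 mL/min
Patient B: SCr = 160 / 88.4 = 1.81 mg/dL
Patient B: CrCl = (140 − 74) × 102 / (72 × 1.81) × 0.85 = 6732.0 / 130.32 × 0.85 ≈ 43.9 mL/min
|90.2 − 43.9| = 46.3 mL/min

46 mL/min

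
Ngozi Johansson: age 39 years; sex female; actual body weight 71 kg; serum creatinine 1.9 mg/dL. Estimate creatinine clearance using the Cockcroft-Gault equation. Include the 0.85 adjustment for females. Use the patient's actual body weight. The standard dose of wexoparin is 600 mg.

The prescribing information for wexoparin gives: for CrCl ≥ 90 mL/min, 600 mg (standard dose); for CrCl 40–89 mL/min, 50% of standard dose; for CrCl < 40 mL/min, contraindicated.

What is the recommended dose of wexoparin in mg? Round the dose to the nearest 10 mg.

CrCl = (140 − 39) × 71 / (72 × 1.9) × 0.85 = 7171.0 / 136.80 × 0.85 ≈ 44.6 mL/min
CrCl ≈ 45 mL/min → bracket 40–89 mL/min.
50% of 600 mg = 300 mg

300 mg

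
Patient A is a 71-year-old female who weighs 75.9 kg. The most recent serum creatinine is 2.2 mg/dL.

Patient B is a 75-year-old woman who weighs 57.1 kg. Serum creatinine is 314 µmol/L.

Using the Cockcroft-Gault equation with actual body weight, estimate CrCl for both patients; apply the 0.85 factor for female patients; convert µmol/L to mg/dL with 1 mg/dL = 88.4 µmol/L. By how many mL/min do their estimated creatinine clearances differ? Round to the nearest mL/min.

16 mL/min

Patient A: CrCl = (140 − 71) × 75.9 / (72 × 2.2) × 0.85 = 5237.1 / 158.40 × 0.85 ≈ 28.1 mL/min
Patient B: SCr = 314 / 88.4 = 3.552 mg/dL
Patient B: CrCl = (140 − 75) × 57.1 / (72 × 3.552) × 0.85 = 3711.5 / 255.74 × 0.85 ≈ 12.3 mL/min
|28.1 − 12.3| = 15.8 mL/min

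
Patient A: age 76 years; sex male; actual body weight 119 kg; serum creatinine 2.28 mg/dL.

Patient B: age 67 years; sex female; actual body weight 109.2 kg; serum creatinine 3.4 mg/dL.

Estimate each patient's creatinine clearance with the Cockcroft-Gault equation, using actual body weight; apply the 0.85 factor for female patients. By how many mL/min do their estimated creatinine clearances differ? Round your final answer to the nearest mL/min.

Patient A: CrCl = (140 − 76) × 119 / (72 × 2.28) = 7616.0 / 164.16 ≈ 46.4 mL/min
Patient B: CrCl = (140 − 67) × 109.2 / (72 × 3.4) × 0.85 = 7971.6 / 244.80 × 0.85 ≈ 27.7 mL/min
|46.4 − 27.7| = 18.7 mL/min

19 mL/min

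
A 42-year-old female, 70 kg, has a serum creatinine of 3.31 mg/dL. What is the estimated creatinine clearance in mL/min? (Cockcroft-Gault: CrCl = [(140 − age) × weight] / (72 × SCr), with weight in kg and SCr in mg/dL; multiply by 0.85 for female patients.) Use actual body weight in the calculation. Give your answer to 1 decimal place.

24.5 mL/min

CrCl = (140 − 42) × 70 / (72 × 3.31) × 0.85 = 6860.0 / 238.32 × 0.85 ≈ 24.5 mL/min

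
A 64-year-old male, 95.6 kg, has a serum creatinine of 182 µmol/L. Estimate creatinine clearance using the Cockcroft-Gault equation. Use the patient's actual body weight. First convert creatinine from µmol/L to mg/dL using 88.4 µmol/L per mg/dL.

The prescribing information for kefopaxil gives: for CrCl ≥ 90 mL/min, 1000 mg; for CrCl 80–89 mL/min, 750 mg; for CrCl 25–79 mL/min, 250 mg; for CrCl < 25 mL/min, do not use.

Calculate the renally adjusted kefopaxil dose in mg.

SCr = 182 / 88.4 = 2.059 mg/dL
CrCl = (140 − 64) × 95.6 / (72 × 2.059) = 7265.6 / 148.25 ≈ 49.0 mL/min
CrCl ≈ 49 mL/min → bracket 25–79 mL/min.
Dose for this bracket: 250 mg.

250 mg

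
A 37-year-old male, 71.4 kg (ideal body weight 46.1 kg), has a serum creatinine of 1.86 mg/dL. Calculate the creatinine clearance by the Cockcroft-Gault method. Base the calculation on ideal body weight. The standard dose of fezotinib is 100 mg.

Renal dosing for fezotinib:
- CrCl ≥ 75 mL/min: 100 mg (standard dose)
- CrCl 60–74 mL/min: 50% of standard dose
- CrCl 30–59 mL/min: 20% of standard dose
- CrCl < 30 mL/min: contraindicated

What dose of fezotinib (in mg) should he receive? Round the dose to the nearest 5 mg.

CrCl = (140 − 37) × 46.1 / (72 × 1.86) = 4748.3 / 133.92 ≈ 35.5 mL/min
CrCl ≈ 35 mL/min → bracket 30–59 mL/min.
20% of 100 mg = 20 mg

20 mg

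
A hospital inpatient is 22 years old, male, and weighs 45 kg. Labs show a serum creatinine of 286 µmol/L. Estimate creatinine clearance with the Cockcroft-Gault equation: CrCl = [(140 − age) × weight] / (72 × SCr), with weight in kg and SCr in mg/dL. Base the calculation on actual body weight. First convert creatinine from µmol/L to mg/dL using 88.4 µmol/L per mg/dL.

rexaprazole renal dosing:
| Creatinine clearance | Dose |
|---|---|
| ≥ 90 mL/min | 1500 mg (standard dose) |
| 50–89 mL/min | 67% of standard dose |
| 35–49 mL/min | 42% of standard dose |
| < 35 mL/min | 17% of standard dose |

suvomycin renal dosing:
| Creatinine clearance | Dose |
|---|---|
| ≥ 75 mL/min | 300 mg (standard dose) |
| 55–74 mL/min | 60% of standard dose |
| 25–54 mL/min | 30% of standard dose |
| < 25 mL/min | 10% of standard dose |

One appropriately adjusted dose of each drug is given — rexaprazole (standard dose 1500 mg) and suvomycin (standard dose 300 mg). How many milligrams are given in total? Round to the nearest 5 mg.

SCr = 286 / 88.4 = 3.235 mg/dL
CrCl = (140 − 22) × 45 / (72 × 3.235) = 5310.0 / 232.92 ≈ 22.8 mL/min
CrCl ≈ 23 mL/min.
rexaprazole: < 35 mL/min → 17% of 1500 mg = 255 mg.
suvomycin: < 25 mL/min → 10% of 300 mg = 30 mg.
Total = 255 + 30 = 285 mg.

285 mg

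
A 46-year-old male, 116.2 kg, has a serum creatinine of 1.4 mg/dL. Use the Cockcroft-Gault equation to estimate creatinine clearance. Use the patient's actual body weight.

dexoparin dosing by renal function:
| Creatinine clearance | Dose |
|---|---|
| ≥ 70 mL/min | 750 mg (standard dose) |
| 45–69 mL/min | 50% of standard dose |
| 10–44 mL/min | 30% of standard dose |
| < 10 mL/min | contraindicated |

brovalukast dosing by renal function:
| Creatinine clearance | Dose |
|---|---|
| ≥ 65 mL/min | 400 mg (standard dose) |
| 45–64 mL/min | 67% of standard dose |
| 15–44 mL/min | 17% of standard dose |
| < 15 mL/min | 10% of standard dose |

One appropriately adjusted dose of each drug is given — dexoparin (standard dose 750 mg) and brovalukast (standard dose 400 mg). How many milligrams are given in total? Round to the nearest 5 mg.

1150 mg

CrCl = (140 − 46) × 116.2 / (72 × 1.4) = 10922.8 / 100.80 ≈ 108.4 mL/min
CrCl ≈ 108 mL/min.
dexoparin: ≥ 70 mL/min → 100% of 750 mg = 750 mg.
brovalukast: ≥ 65 mL/min → 100% of 400 mg = 400 mg.
Total = 750 + 400 = 1150 mg.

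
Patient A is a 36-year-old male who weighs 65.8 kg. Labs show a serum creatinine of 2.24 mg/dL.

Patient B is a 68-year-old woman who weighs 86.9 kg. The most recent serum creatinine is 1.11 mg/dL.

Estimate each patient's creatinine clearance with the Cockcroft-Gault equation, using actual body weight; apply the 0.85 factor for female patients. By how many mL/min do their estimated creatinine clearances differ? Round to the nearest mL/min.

24 mL/min

Patient A: CrCl = (140 − 36) × 65.8 / (72 × 2.24) = 6843.2 / 161.28 ≈ 42.4 mL/min
Patient B: CrCl = (140 − 68) × 86.9 / (72 × 1.11) × 0.85 = 6256.8 / 79.92 × 0.85 ≈ 66.5 mL/min
|42.4 − 66.5| = 24.1 mL/min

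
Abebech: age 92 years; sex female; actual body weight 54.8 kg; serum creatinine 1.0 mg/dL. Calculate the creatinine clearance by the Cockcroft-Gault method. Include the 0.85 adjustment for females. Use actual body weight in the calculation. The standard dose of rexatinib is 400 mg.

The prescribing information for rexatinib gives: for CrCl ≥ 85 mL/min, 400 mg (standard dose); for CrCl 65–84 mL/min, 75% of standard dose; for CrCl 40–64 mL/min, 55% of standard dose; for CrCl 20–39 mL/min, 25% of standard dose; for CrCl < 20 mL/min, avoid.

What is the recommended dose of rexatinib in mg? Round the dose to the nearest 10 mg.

100 mg

CrCl = (140 − 92) × 54.8 / (72 × 1) × 0.85 = 2630.4 / 72.00 × 0.85 ≈ 31.1 mL/min
CrCl ≈ 31 mL/min → bracket 20–39 mL/min.
25% of 400 mg = 100 mg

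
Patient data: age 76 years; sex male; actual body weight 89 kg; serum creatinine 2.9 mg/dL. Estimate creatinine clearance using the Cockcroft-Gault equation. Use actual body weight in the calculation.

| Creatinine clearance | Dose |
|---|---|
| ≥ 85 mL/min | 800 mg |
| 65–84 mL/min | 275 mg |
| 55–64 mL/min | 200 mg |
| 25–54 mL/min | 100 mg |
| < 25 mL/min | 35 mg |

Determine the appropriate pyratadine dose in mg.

CrCl = (140 − 76) × 89 / (72 × 2.9) = 5696.0 / 208.80 ≈ 27.3 mL/min
CrCl ≈ 27 mL/min → bracket 25–54 mL/min.
Dose for this bracket: 100 mg.

100 mg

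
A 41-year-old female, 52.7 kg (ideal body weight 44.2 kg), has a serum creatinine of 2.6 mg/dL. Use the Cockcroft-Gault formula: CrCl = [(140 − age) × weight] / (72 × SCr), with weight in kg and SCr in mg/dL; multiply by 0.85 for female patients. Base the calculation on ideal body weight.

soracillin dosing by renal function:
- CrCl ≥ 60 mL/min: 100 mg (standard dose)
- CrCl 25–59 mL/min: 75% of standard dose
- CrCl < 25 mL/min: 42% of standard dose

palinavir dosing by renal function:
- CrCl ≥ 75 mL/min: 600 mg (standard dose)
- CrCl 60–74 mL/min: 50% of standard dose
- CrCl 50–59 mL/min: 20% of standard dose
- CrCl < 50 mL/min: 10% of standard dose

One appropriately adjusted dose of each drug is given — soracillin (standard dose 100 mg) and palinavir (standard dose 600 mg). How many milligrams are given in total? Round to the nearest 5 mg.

100 mg

CrCl = (140 − 41) × 44.2 / (72 × 2.6) × 0.85 = 4375.8 / 187.20 × 0.85 ≈ 19.9 mL/min
CrCl ≈ 20 mL/min.
soracillin: < 25 mL/min → 42% of 100 mg = 42 mg.
palinavir: < 50 mL/min → 10% of 600 mg = 60 mg.
Total = 42 + 60 = 102 mg.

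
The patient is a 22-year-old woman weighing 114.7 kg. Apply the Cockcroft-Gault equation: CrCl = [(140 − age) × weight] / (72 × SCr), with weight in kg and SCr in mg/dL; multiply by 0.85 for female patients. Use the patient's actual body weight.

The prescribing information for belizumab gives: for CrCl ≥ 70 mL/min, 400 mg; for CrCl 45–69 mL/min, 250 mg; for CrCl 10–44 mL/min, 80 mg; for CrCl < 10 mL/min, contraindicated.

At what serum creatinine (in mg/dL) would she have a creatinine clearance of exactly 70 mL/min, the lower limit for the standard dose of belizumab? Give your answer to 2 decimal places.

2.28 mg/dL

Standard dose requires CrCl ≥ 70 mL/min.
Set (140 − 22) × 114.7 × 0.85 / (72 × SCr) = 70
SCr = (140 − 22) × 114.7 × 0.85 / (72 × 70) = 2.283 mg/dL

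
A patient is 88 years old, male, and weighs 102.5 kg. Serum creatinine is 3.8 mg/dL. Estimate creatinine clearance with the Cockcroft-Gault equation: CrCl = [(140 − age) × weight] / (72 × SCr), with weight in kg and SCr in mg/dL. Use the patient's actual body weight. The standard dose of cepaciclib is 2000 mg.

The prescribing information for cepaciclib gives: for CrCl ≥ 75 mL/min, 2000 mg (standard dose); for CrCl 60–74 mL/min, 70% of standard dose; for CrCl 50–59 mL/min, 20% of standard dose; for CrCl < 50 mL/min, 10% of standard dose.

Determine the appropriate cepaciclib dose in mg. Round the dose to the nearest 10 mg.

200 mg

CrCl = (140 − 88) × 102.5 / (72 × 3.8) = 5330.0 / 273.60 ≈ 19.5 mL/min
CrCl ≈ 19 mL/min → bracket < 50 mL/min.
10% of 2000 mg = 200 mg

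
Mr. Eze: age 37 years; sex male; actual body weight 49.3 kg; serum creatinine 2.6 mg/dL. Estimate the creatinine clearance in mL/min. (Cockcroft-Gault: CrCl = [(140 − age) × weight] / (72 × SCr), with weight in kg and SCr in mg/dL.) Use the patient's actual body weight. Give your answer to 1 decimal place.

CrCl = (140 − 37) × 49.3 / (72 × 2.6) = 5077.9 / 187.20 ≈ 27.1 mL/min

27.1 mL/min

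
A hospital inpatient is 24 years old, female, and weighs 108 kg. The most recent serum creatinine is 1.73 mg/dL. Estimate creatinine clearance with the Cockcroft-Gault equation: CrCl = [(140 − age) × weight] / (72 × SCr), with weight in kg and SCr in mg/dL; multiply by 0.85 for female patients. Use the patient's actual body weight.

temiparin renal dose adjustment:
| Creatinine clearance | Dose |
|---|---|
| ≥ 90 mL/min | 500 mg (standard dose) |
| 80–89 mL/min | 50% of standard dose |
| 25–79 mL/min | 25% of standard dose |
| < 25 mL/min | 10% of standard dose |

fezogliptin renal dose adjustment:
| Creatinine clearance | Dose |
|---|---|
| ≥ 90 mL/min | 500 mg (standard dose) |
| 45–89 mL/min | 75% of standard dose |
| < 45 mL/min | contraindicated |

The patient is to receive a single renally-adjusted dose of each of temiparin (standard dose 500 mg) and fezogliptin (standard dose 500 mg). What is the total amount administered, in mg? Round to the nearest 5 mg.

CrCl = (140 − 24) × 108 / (72 × 1.73) × 0.85 = 12528.0 / 124.56 × 0.85 ≈ 85.5 mL/min
CrCl ≈ 85 mL/min.
temiparin: 80–89 mL/min → 50% of 500 mg = 250 mg.
fezogliptin: 45–89 mL/min → 75% of 500 mg = 375 mg.
Total = 250 + 375 = 625 mg.

625 mg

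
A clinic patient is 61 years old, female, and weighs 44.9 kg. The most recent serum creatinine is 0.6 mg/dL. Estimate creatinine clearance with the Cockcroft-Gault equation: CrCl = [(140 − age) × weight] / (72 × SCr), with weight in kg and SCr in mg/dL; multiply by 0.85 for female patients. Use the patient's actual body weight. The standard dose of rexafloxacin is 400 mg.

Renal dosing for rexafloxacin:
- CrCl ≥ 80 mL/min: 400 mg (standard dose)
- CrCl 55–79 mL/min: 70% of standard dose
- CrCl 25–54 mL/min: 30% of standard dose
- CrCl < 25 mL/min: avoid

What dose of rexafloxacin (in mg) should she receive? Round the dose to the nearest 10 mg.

280 mg

CrCl = (140 − 61) × 44.9 / (72 × 0.6) × 0.85 = 3547.1 / 43.20 × 0.85 ≈ 69.8 mL/min
CrCl ≈ 70 mL/min → bracket 55–79 mL/min.
70% of 400 mg = 280 mg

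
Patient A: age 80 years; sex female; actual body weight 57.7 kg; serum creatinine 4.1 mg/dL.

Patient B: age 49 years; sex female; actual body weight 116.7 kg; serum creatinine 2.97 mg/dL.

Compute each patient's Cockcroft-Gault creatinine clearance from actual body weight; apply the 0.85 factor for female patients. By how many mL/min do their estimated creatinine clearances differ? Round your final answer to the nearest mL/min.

32 mL/min

Patient A: CrCl = (140 − 80) × 57.7 / (72 × 4.1) × 0.85 = 3462.0 / 295.20 × 0.85 ≈ 10.0 mL/min
Patient B: CrCl = (140 − 49) × 116.7 / (72 × 2.97) × 0.85 = 10619.7 / 213.84 × 0.85 ≈ 42.2 mL/min
|10.0 − 42.2| = 32.2 mL/min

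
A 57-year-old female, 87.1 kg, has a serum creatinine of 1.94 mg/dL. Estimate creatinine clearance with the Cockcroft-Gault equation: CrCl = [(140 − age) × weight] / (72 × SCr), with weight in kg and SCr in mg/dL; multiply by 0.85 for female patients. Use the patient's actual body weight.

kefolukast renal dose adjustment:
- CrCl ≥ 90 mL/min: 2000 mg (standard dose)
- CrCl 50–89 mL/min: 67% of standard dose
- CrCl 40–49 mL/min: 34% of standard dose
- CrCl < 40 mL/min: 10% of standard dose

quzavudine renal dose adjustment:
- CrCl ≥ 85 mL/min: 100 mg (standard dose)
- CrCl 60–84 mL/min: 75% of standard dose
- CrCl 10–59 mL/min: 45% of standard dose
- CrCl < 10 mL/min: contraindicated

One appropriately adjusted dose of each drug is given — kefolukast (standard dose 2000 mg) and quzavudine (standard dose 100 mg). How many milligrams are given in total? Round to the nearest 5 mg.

CrCl = (140 − 57) × 87.1 / (72 × 1.94) × 0.85 = 7229.3 / 139.68 × 0.85 ≈ 44.0 mL/min
CrCl ≈ 44 mL/min.
kefolukast: 40–49 mL/min → 34% of 2000 mg = 680 mg.
quzavudine: 10–59 mL/min → 45% of 100 mg = 45 mg.
Total = 680 + 45 = 725 mg.

725 mg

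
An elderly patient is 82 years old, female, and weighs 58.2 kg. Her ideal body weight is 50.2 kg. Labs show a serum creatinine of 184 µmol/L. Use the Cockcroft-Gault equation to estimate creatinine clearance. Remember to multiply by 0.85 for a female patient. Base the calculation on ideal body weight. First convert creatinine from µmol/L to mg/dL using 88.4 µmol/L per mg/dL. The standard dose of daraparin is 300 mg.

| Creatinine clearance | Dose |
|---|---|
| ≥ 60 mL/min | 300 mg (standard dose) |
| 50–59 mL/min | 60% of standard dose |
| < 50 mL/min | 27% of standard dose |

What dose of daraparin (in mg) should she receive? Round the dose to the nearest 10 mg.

80 mg

SCr = 184 / 88.4 = 2.081 mg/dL
CrCl = (140 − 82) × 50.2 / (72 × 2.081) × 0.85 = 2911.6 / 149.83 × 0.85 ≈ 16.5 mL/min
CrCl ≈ 17 mL/min → bracket < 50 mL/min.
27% of 300 mg = 81 mg → 80 mg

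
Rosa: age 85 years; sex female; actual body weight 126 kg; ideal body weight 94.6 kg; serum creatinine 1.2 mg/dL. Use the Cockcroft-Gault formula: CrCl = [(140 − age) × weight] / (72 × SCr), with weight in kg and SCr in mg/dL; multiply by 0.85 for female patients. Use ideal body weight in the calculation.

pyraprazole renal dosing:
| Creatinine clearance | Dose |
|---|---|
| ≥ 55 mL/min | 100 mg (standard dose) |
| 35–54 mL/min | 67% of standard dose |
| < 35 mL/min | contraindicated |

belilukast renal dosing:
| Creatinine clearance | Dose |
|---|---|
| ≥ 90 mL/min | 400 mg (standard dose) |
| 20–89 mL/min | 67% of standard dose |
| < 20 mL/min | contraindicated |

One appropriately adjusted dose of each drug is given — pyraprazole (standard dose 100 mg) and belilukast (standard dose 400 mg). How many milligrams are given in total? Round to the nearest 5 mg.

CrCl = (140 − 85) × 94.6 / (72 × 1.2) × 0.85 = 5203.0 / 86.40 × 0.85 ≈ 51.2 mL/min
CrCl ≈ 51 mL/min.
pyraprazole: 35–54 mL/min → 67% of 100 mg = 67 mg.
belilukast: 20–89 mL/min → 67% of 400 mg = 268 mg.
Total = 67 + 268 = 335 mg.

335 mg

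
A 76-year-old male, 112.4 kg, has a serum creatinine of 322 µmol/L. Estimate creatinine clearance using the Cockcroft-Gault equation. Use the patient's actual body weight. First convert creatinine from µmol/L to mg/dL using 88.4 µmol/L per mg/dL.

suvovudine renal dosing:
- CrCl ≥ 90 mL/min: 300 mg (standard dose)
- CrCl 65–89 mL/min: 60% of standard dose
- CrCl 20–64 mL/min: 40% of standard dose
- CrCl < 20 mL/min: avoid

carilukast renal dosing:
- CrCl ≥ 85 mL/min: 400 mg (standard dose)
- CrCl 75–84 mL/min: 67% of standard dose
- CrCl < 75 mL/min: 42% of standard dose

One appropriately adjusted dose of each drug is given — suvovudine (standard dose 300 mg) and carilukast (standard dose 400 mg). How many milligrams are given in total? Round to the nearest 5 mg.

290 mg

SCr = 322 / 88.4 = 3.643 mg/dL
CrCl = (140 − 76) × 112.4 / (72 × 3.643) = 7193.6 / 262.30 ≈ 27.4 mL/min
CrCl ≈ 27 mL/min.
suvovudine: 20–64 mL/min → 40% of 300 mg = 120 mg.
carilukast: < 75 mL/min → 42% of 400 mg = 168 mg.
Total = 120 + 168 = 288 mg.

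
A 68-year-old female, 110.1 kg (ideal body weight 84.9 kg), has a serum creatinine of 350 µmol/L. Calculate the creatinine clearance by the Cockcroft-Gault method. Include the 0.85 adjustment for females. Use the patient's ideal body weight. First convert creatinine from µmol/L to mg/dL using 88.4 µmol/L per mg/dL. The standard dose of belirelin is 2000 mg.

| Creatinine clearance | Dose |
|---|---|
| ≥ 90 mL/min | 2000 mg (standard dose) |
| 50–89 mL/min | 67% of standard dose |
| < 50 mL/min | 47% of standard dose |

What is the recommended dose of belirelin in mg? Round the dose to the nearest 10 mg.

SCr = 350 / 88.4 = 3.959 mg/dL
CrCl = (140 − 68) × 84.9 / (72 × 3.959) × 0.85 = 6112.8 / 285.05 × 0.85 ≈ 18.2 mL/min
CrCl ≈ 18 mL/min → bracket < 50 mL/min.
47% of 2000 mg = 940 mg

940 mg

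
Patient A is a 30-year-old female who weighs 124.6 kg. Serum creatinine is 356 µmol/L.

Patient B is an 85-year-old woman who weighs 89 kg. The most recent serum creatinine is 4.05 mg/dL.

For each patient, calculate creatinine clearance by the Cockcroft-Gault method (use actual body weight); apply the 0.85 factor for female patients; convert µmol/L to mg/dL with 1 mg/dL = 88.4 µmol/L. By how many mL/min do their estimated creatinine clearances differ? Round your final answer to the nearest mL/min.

Patient A: SCr = 356 / 88.4 = 4.027 mg/dL
Patient A: CrCl = (140 − 30) × 124.6 / (72 × 4.027) × 0.85 = 13706.0 / 289.94 × 0.85 ≈ 40.2 mL/min
Patient B: CrCl = (140 − 85) × 89 / (72 × 4.05) × 0.85 = 4895.0 / 291.60 × 0.85 ≈ 14.3 mL/min
|40.2 − 14.3| = 25.9 mL/min

26 mL/min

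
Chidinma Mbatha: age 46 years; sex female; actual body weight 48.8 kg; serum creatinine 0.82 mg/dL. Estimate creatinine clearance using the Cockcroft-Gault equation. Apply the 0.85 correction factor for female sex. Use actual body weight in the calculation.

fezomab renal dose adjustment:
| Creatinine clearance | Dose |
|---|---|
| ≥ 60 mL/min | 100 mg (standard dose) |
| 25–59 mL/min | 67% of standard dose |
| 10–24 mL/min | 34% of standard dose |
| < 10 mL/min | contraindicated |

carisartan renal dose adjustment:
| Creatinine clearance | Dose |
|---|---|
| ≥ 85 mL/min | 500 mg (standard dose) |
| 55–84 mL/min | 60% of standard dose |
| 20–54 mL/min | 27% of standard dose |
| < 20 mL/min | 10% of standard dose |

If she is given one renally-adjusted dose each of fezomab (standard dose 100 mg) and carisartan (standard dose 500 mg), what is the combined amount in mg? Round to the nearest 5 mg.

400 mg

CrCl = (140 − 46) × 48.8 / (72 × 0.82) × 0.85 = 4587.2 / 59.04 × 0.85 ≈ 66.0 mL/min
CrCl ≈ 66 mL/min.
fezomab: ≥ 60 mL/min → 100% of 100 mg = 100 mg.
carisartan: 55–84 mL/min → 60% of 500 mg = 300 mg.
Total = 100 + 300 = 400 mg.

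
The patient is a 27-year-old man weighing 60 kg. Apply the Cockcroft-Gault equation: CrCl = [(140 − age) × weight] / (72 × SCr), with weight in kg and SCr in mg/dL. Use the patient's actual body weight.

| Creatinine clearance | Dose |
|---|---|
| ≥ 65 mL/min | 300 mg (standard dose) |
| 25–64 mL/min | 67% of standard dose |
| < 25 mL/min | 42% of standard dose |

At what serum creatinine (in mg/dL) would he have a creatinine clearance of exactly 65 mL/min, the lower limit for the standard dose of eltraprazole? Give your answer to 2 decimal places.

1.45 mg/dL

Standard dose requires CrCl ≥ 65 mL/min.
Set (140 − 27) × 60 / (72 × SCr) = 65
SCr = (140 − 27) × 60 / (72 × 65) = 1.449 mg/dL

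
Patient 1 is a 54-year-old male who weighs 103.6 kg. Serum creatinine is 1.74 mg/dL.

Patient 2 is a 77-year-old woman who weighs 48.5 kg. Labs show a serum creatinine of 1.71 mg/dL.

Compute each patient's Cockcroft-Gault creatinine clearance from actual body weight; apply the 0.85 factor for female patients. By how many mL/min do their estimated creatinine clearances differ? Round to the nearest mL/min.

Patient 1: CrCl = (140 − 54) × 103.6 / (72 × 1.74) = 8909.6 / 125.28 ≈ 71.1 mL/min
Patient 2: CrCl = (140 − 77) × 48.5 / (72 × 1.71) × 0.85 = 3055.5 / 123.12 × 0.85 ≈ 21.1 mL/min
|71.1 − 21.1| = 50.0 mL/min

50 mL/min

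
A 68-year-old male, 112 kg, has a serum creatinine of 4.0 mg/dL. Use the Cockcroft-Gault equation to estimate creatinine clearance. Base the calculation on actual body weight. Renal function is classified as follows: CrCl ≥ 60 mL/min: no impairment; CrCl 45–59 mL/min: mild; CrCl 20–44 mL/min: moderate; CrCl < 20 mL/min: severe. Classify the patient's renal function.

CrCl = (140 − 68) × 112 / (72 × 4) = 8064.0 / 288.00 ≈ 28.0 mL/min
28 mL/min falls in the 'moderate' range.

moderate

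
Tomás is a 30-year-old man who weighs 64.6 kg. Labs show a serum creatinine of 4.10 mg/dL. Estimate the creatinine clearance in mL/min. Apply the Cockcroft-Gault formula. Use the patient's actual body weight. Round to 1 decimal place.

24.1 mL/min

CrCl = (140 − 30) × 64.6 / (72 × 4.1) = 7106.0 / 295.20 ≈ 24.1 mL/min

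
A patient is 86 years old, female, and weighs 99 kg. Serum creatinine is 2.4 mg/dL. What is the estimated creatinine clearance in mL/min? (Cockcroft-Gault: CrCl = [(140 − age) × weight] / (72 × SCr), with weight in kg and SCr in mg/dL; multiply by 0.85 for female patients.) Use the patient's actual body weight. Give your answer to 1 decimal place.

26.3 mL/min

CrCl = (140 − 86) × 99 / (72 × 2.4) × 0.85 = 5346.0 / 172.80 × 0.85 ≈ 26.3 mL/min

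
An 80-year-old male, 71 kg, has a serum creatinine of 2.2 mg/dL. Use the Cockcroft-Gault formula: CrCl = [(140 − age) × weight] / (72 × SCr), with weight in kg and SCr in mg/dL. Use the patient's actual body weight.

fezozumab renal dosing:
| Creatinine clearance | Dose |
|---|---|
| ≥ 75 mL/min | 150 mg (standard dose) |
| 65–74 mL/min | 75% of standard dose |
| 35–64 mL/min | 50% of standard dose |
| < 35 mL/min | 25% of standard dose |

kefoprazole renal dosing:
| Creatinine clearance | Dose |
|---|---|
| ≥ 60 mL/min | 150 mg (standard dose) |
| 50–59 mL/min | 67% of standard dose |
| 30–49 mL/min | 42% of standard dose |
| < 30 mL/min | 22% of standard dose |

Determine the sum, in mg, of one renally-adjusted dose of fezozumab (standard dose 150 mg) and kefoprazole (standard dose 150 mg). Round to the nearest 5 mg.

CrCl = (140 − 80) × 71 / (72 × 2.2) = 4260.0 / 158.40 ≈ 26.9 mL/min
CrCl ≈ 27 mL/min.
fezozumab: < 35 mL/min → 25% of 150 mg = 37.5 mg.
kefoprazole: < 30 mL/min → 22% of 150 mg = 33 mg.
Total = 37.5 + 33 = 70.5 mg.

70 mg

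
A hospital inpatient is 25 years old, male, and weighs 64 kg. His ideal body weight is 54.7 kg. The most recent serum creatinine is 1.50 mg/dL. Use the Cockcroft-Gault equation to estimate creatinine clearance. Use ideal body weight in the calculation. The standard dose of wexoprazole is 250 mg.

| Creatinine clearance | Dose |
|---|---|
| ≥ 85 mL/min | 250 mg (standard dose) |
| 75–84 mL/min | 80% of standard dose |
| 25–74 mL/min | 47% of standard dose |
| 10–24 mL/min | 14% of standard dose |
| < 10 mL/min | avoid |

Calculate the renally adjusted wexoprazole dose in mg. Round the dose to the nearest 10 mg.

120 mg

CrCl = (140 − 25) × 54.7 / (72 × 1.5) = 6290.5 / 108.00 ≈ 58.2 mL/min
CrCl ≈ 58 mL/min → bracket 25–74 mL/min.
47% of 250 mg = 117.5 mg → 120 mg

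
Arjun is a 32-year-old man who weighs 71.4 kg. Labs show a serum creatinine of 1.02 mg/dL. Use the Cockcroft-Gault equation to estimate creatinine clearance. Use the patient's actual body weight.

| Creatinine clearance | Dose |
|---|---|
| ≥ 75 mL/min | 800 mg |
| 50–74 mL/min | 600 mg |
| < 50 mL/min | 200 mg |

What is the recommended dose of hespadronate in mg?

CrCl = (140 − 32) × 71.4 / (72 × 1.02) = 7711.2 / 73.44 ≈ 105.0 mL/min
CrCl ≈ 105 mL/min → bracket ≥ 75 mL/min.
Dose for this bracket: 800 mg.

800 mg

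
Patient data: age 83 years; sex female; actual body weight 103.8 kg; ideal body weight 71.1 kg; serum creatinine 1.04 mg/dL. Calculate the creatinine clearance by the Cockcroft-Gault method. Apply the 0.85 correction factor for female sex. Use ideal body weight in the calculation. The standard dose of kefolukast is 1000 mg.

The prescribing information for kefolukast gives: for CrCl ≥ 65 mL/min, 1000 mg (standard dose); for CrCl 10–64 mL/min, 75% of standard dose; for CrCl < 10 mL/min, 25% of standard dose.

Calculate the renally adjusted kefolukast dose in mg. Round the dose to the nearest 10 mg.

CrCl = (140 − 83) × 71.1 / (72 × 1.04) × 0.85 = 4052.7 / 74.88 × 0.85 ≈ 46.0 mL/min
CrCl ≈ 46 mL/min → bracket 10–64 mL/min.
75% of 1000 mg = 750 mg

750 mg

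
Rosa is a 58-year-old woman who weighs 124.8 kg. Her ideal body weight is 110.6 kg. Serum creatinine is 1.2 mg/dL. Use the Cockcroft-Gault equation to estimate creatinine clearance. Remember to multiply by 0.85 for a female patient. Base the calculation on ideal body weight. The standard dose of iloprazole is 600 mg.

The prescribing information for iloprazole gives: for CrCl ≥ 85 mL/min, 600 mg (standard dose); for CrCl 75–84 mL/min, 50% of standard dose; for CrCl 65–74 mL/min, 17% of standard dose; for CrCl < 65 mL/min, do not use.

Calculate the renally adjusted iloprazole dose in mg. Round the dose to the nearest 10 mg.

600 mg

CrCl = (140 − 58) × 110.6 / (72 × 1.2) × 0.85 = 9069.2 / 86.40 × 0.85 ≈ 89.2 mL/min
CrCl ≈ 89 mL/min → bracket ≥ 85 mL/min.
100% of 600 mg = 600 mg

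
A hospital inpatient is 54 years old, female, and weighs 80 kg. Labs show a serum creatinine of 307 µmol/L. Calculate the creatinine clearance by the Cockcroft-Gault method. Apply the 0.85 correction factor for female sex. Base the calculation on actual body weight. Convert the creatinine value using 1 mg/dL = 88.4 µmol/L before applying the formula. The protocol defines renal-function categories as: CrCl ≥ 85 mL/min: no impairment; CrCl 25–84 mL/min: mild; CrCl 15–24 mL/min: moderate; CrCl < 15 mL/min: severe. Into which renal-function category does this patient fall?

SCr = 307 / 88.4 = 3.473 mg/dL
CrCl = (140 − 54) × 80 / (72 × 3.473) × 0.85 = 6880.0 / 250.06 × 0.85 ≈ 23.4 mL/min
23 mL/min falls in the 'moderate' range.

moderate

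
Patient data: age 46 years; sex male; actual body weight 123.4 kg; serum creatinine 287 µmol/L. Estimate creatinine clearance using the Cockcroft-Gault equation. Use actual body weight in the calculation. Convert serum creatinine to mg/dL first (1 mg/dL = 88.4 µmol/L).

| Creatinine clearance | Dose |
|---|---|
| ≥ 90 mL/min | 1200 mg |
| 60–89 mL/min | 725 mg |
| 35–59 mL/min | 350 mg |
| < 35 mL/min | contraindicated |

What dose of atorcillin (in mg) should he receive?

350 mg

SCr = 287 / 88.4 = 3.247 mg/dL
CrCl = (140 − 46) × 123.4 / (72 × 3.247) = 11599.6 / 233.78 ≈ 49.6 mL/min
CrCl ≈ 50 mL/min → bracket 35–59 mL/min.
Dose for this bracket: 350 mg.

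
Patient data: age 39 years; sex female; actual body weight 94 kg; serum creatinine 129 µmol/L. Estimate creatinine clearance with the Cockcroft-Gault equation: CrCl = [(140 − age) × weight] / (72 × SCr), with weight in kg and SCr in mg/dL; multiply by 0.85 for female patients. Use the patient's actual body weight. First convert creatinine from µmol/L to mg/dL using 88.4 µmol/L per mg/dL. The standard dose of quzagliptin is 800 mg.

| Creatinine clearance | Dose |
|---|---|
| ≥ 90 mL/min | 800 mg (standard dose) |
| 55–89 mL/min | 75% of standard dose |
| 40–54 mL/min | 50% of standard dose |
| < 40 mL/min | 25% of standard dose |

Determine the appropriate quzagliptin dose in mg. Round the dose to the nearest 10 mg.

600 mg

SCr = 129 / 88.4 = 1.459 mg/dL
CrCl = (140 − 39) × 94 / (72 × 1.459) × 0.85 = 9494.0 / 105.05 × 0.85 ≈ 76.8 mL/min
CrCl ≈ 77 mL/min → bracket 55–89 mL/min.
75% of 800 mg = 600 mg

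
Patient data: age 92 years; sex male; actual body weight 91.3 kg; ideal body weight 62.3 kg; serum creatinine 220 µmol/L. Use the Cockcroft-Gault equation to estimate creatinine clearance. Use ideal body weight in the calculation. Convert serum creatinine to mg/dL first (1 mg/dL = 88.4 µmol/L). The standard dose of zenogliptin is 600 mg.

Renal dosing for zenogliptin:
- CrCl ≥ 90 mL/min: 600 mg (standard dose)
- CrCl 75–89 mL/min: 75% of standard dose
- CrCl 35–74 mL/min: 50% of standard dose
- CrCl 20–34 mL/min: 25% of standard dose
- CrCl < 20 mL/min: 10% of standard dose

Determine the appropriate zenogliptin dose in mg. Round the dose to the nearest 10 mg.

SCr = 220 / 88.4 = 2.489 mg/dL
CrCl = (140 − 92) × 62.3 / (72 × 2.489) = 2990.4 / 179.21 ≈ 16.7 mL/min
CrCl ≈ 17 mL/min → bracket < 20 mL/min.
10% of 600 mg = 60 mg

60 mg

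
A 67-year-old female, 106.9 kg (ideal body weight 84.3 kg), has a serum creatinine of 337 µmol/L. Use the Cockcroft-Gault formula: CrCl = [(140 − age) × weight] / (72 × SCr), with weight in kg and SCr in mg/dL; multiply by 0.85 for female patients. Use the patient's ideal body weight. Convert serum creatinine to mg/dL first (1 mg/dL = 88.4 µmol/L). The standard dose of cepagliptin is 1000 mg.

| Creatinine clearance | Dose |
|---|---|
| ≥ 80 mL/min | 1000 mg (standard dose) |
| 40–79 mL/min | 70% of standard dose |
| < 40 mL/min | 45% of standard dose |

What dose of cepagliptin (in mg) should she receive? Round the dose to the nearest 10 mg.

450 mg

SCr = 337 / 88.4 = 3.812 mg/dL
CrCl = (140 − 67) × 84.3 / (72 × 3.812) × 0.85 = 6153.9 / 274.46 × 0.85 ≈ 19.1 mL/min
CrCl ≈ 19 mL/min → bracket < 40 mL/min.
45% of 1000 mg = 450 mg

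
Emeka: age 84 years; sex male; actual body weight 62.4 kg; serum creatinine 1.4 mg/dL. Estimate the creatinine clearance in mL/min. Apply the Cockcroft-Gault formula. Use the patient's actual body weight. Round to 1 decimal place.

34.7 mL/min

CrCl = (140 − 84) × 62.4 / (72 × 1.4) = 3494.4 / 100.80 ≈ 34.7 mL/min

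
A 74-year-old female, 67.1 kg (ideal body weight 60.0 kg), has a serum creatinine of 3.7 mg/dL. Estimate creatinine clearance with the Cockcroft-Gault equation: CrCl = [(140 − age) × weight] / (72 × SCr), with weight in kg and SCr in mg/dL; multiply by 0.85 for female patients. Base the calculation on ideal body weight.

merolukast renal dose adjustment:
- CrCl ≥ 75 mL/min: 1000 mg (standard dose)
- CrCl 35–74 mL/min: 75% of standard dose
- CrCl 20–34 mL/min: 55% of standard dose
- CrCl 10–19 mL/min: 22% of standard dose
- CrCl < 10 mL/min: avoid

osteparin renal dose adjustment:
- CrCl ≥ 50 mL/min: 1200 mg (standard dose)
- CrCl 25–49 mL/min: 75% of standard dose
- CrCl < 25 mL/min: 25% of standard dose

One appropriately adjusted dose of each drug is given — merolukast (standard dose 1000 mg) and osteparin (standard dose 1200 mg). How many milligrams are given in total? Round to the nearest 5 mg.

520 mg

CrCl = (140 − 74) × 60 / (72 × 3.7) × 0.85 = 3960.0 / 266.40 × 0.85 ≈ 12.6 mL/min
CrCl ≈ 13 mL/min.
merolukast: 10–19 mL/min → 22% of 1000 mg = 220 mg.
osteparin: < 25 mL/min → 25% of 1200 mg = 300 mg.
Total = 220 + 300 = 520 mg.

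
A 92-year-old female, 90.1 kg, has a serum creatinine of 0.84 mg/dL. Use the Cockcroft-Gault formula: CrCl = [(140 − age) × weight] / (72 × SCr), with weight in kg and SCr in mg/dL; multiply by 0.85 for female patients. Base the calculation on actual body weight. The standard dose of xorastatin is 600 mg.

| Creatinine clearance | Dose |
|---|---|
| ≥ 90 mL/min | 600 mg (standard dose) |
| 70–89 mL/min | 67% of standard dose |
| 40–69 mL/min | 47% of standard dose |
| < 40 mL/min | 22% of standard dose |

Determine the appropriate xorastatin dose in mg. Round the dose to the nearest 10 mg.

280 mg

CrCl = (140 − 92) × 90.1 / (72 × 0.84) × 0.85 = 4324.8 / 60.48 × 0.85 ≈ 60.8 mL/min
CrCl ≈ 61 mL/min → bracket 40–69 mL/min.
47% of 600 mg = 282 mg → 280 mg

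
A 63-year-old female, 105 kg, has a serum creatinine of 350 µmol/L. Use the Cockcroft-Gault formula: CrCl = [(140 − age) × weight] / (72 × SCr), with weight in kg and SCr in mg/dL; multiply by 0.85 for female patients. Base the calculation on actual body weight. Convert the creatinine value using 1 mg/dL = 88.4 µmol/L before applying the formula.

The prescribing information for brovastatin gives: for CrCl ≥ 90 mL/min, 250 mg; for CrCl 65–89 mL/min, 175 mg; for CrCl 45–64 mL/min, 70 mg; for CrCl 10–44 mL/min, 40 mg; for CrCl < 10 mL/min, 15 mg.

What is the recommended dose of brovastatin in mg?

SCr = 350 / 88.4 = 3.959 mg/dL
CrCl = (140 − 63) × 105 / (72 × 3.959) × 0.85 = 8085.0 / 285.05 × 0.85 ≈ 24.1 mL/min
CrCl ≈ 24 mL/min → bracket 10–44 mL/min.
Dose for this bracket: 40 mg.

40 mg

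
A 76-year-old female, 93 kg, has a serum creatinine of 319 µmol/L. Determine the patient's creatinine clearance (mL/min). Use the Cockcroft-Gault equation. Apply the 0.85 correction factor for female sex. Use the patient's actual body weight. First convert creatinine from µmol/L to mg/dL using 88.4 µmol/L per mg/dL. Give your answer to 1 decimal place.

19.5 mL/min

SCr = 319 / 88.4 = 3.609 mg/dL
CrCl = (140 − 76) × 93 / (72 × 3.609) × 0.85 = 5952.0 / 259.85 × 0.85 ≈ 19.5 mL/min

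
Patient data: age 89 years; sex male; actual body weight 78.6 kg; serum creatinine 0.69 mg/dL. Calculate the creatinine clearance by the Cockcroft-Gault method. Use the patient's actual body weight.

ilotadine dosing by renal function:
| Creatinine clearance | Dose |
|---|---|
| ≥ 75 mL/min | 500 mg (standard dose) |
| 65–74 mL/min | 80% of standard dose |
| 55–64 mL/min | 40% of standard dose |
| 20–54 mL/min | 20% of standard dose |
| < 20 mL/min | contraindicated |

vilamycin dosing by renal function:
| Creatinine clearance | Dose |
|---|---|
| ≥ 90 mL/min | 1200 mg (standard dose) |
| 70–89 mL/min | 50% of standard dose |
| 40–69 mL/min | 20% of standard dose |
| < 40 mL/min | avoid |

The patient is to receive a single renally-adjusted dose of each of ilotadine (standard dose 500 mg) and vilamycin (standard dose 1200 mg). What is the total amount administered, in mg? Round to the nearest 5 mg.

CrCl = (140 − 89) × 78.6 / (72 × 0.69) = 4008.6 / 49.68 ≈ 80.7 mL/min
CrCl ≈ 81 mL/min.
ilotadine: ≥ 75 mL/min → 100% of 500 mg = 500 mg.
vilamycin: 70–89 mL/min → 50% of 1200 mg = 600 mg.
Total = 500 + 600 = 1100 mg.

1100 mg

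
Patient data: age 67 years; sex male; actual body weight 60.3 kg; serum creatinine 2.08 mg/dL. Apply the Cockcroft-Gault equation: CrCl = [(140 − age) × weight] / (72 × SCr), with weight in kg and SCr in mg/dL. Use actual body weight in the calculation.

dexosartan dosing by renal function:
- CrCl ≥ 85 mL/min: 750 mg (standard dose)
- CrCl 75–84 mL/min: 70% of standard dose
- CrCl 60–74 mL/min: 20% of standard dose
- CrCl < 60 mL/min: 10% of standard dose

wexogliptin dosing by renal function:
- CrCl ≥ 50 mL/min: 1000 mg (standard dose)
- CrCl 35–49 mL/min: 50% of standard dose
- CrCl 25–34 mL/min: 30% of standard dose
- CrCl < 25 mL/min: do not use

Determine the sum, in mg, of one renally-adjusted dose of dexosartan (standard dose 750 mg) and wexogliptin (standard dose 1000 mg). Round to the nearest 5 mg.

375 mg

CrCl = (140 − 67) × 60.3 / (72 × 2.08) = 4401.9 / 149.76 ≈ 29.4 mL/min
CrCl ≈ 29 mL/min.
dexosartan: < 60 mL/min → 10% of 750 mg = 75 mg.
wexogliptin: 25–34 mL/min → 30% of 1000 mg = 300 mg.
Total = 75 + 300 = 375 mg.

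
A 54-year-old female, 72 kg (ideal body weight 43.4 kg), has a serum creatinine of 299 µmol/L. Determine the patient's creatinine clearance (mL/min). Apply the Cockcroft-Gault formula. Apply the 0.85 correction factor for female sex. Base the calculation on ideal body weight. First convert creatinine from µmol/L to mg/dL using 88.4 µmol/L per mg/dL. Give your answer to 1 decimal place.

13.0 mL/min

SCr = 299 / 88.4 = 3.382 mg/dL
CrCl = (140 − 54) × 43.4 / (72 × 3.382) × 0.85 = 3732.4 / 243.50 × 0.85 ≈ 13.0 mL/min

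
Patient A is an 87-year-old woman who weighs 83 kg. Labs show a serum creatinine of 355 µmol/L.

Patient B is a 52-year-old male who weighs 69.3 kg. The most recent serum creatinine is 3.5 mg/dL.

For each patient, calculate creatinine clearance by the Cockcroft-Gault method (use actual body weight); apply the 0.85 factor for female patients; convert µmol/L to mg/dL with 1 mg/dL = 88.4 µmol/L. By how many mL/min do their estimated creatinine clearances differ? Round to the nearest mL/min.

11 mL/min

Patient A: SCr = 355 / 88.4 = 4.016 mg/dL
Patient A: CrCl = (140 − 87) × 83 / (72 × 4.016) × 0.85 = 4399.0 / 289.15 × 0.85 ≈ 12.9 mL/min
Patient B: CrCl = (140 − 52) × 69.3 / (72 × 3.5) = 6098.4 / 252.00 ≈ 24.2 mL/min
|12.9 − 24.2| = 11.3 mL/min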